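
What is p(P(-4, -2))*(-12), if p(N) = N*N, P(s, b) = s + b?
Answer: -432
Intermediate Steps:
P(s, b) = b + s
p(N) = N²
p(P(-4, -2))*(-12) = (-2 - 4)²*(-12) = (-6)²*(-12) = 36*(-12) = -432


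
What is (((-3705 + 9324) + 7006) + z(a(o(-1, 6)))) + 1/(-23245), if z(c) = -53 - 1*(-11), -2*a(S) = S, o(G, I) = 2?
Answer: 292491834/23245 ≈ 12583.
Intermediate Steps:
a(S) = -S/2
z(c) = -42 (z(c) = -53 + 11 = -42)
(((-3705 + 9324) + 7006) + z(a(o(-1, 6)))) + 1/(-23245) = (((-3705 + 9324) + 7006) - 42) + 1/(-23245) = ((5619 + 7006) - 42) - 1/23245 = (12625 - 42) - 1/23245 = 12583 - 1/23245 = 292491834/23245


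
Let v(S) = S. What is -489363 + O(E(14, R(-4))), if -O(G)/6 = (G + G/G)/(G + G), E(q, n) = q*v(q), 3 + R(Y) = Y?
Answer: -95915739/196 ≈ -4.8937e+5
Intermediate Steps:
R(Y) = -3 + Y
E(q, n) = q² (E(q, n) = q*q = q²)
O(G) = -3*(1 + G)/G (O(G) = -6*(G + G/G)/(G + G) = -6*(G + 1)/(2*G) = -6*(1 + G)*1/(2*G) = -3*(1 + G)/G)
-489363 + O(E(14, R(-4))) = -489363 + (-3 - 3/(14²)) = -489363 + (-3 - 3/196) = -489363 - 591/196 = -95915739/196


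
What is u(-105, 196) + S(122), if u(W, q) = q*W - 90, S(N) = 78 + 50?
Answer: -20542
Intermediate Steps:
S(N) = 128
u(W, q) = -90 + W*q (u(W, q) = W*q - 90 = -90 + W*q)
u(-105, 196) + S(122) = (-90 - 105*196) + 128 = (-90 - 20580) + 128 = -20670 + 128 = -20542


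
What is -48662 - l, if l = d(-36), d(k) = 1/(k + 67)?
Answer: -1508523/31 ≈ -48662.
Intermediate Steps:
d(k) = 1/(67 + k)
l = 1/31 (l = 1/(67 - 36) = 1/31 ≈ 0.032258)
-48662 - l = -48662 - 1*1/31 = -48662 - 1/31 = -1508523/31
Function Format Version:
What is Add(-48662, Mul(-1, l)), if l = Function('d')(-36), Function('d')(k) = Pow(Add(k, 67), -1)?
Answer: Rational(-1508523, 31) ≈ -48662.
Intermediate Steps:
Function('d')(k) = Pow(Add(67, k), -1)
l = Rational(1, 31) (l = Pow(Add(67, -36), -1) = Pow(31, -1) = Rational(1, 31) ≈ 0.032258)
Add(-48662, Mul(-1, l)) = Add(-48662, Mul(-1, Rational(1, 31))) = Add(-48662, Rational(-1, 31)) = Rational(-1508523, 31)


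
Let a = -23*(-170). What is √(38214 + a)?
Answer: 2*√10531 ≈ 205.24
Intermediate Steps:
a = 3910
√(38214 + a) = √(38214 + 3910) = √42124 = 2*√10531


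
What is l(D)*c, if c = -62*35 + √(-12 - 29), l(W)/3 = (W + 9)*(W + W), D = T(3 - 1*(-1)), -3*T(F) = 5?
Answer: 477400/3 - 220*I*√41/3 ≈ 1.5913e+5 - 469.56*I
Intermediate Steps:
T(F) = -5/3 (T(F) = -⅓*5 = -5/3)
D = -5/3 ≈ -1.6667
l(W) = 6*W*(9 + W) (l(W) = 3*((W + 9)*(W + W)) = 3*((9 + W)*(2*W)) = 3*(2*W*(9 + W)) = 6*W*(9 + W))
c = -2170 + I*√41 (c = -2170 + √(-41) = -2170 + I*√41 ≈ -2170.0 + 6.4031*I)
l(D)*c = (6*(-5/3)*(9 - 5/3))*(-2170 + I*√41) = (6*(-5/3)*(22/3))*(-2170 + I*√41) = -220*(-2170 + I*√41)/3 = 477400/3 - 220*I*√41/3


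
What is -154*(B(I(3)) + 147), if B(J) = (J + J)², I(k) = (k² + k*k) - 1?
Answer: -200662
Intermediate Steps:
I(k) = -1 + 2*k² (I(k) = (k² + k²) - 1 = 2*k² - 1 = -1 + 2*k²)
B(J) = 4*J² (B(J) = (2*J)² = 4*J²)
-154*(B(I(3)) + 147) = -154*(4*(-1 + 2*3²)² + 147) = -154*(4*(-1 + 2*9)² + 147) = -154*(4*(-1 + 18)² + 147) = -154*(4*17² + 147) = -154*(4*289 + 147) = -154*(1156 + 147) = -154*1303 = -200662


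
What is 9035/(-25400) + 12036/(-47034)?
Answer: -24355553/39822120 ≈ -0.61161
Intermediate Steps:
9035/(-25400) + 12036/(-47034) = 9035*(-1/25400) + 12036*(-1/47034) = -1807/5080 - 2006/7839 = -24355553/39822120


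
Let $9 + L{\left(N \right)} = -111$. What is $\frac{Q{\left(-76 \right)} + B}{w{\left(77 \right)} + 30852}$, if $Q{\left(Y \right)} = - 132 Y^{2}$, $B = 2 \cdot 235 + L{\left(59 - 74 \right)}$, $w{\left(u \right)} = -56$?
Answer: $- \frac{381041}{15398} \approx -24.746$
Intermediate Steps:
$L{\left(N \right)} = -120$ ($L{\left(N \right)} = -9 - 111 = -120$)
$B = 350$ ($B = 2 \cdot 235 - 120 = 470 - 120 = 350$)
$\frac{Q{\left(-76 \right)} + B}{w{\left(77 \right)} + 30852} = \frac{- 132 \left(-76\right)^{2} + 350}{-56 + 30852} = \frac{\left(-132\right) 5776 + 350}{30796} = \left(-762432 + 350\right) \frac{1}{30796} = \left(-762082\right) \frac{1}{30796} = - \frac{381041}{15398}$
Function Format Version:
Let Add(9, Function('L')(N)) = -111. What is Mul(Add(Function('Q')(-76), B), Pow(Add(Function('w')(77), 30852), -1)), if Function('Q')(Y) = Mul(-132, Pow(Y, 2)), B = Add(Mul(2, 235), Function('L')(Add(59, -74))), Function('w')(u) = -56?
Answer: Rational(-381041, 15398) ≈ -24.746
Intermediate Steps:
Function('L')(N) = -120 (Function('L')(N) = Add(-9, -111) = -120)
B = 350 (B = Add(Mul(2, 235), -120) = Add(470, -120) = 350)
Mul(Add(Function('Q')(-76), B), Pow(Add(Function('w')(77), 30852), -1)) = Mul(Add(Mul(-132, Pow(-76, 2)), 350), Pow(Add(-56, 30852), -1)) = Mul(Add(Mul(-132, 5776), 350), Pow(30796, -1)) = Mul(Add(-762432, 350), Rational(1, 30796)) = Mul(-762082, Rational(1, 30796)) = Rational(-381041, 15398)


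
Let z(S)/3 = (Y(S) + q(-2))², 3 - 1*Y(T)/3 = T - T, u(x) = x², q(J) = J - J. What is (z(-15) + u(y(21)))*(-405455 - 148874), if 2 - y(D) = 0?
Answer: -136919263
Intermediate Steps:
y(D) = 2 (y(D) = 2 - 1*0 = 2 + 0 = 2)
q(J) = 0
Y(T) = 9 (Y(T) = 9 - 3*(T - T) = 9 - 3*0 = 9 + 0 = 9)
z(S) = 243 (z(S) = 3*(9 + 0)² = 3*9² = 3*81 = 243)
(z(-15) + u(y(21)))*(-405455 - 148874) = (243 + 2²)*(-405455 - 148874) = (243 + 4)*(-554329) = 247*(-554329) = -136919263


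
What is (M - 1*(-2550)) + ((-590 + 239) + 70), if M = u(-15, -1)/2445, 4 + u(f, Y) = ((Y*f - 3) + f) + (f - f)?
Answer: 5547698/2445 ≈ 2269.0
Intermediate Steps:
u(f, Y) = -7 + f + Y*f (u(f, Y) = -4 + (((Y*f - 3) + f) + (f - f)) = -4 + (((-3 + Y*f) + f) + 0) = -4 + ((-3 + f + Y*f) + 0) = -4 + (-3 + f + Y*f) = -7 + f + Y*f)
M = -7/2445 (M = (-7 - 15 - 1*(-15))/2445 = (-7 - 15 + 15)*(1/2445) = -7*1/2445 = -7/2445 ≈ -0.0028630)
(M - 1*(-2550)) + ((-590 + 239) + 70) = (-7/2445 - 1*(-2550)) + ((-590 + 239) + 70) = (-7/2445 + 2550) + (-351 + 70) = 6234743/2445 - 281 = 5547698/2445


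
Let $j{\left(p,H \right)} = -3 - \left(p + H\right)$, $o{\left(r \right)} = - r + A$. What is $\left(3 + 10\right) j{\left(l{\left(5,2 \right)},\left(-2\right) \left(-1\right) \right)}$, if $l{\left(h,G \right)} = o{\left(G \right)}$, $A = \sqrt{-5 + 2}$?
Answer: $-39 - 13 i \sqrt{3} \approx -39.0 - 22.517 i$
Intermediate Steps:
$A = i \sqrt{3}$ ($A = \sqrt{-3} = i \sqrt{3} \approx 1.732 i$)
$o{\left(r \right)} = - r + i \sqrt{3}$
$l{\left(h,G \right)} = - G + i \sqrt{3}$
$j{\left(p,H \right)} = -3 - H - p$ ($j{\left(p,H \right)} = -3 - \left(H + p\right) = -3 - H - p$)
$\left(3 + 10\right) j{\left(l{\left(5,2 \right)},\left(-2\right) \left(-1\right) \right)} = \left(3 + 10\right) \left(-3 - \left(-2\right) \left(-1\right) - \left(\left(-1\right) 2 + i \sqrt{3}\right)\right) = 13 \left(-3 - 2 - \left(-2 + i \sqrt{3}\right)\right) = 13 \left(-3 - 2 + \left(2 - i \sqrt{3}\right)\right) = 13 \left(-3 - i \sqrt{3}\right) = -39 - 13 i \sqrt{3}$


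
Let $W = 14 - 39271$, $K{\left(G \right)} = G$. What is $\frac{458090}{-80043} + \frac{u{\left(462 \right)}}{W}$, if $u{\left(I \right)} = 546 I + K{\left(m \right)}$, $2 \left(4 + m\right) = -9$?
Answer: $- \frac{76347131201}{6284496102} \approx -12.148$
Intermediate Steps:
$m = - \frac{17}{2}$ ($m = -4 + \frac{1}{2} \left(-9\right) = -4 - \frac{9}{2} = - \frac{17}{2} \approx -8.5$)
$W = -39257$ ($W = 14 - 39271 = -39257$)
$u{\left(I \right)} = - \frac{17}{2} + 546 I$ ($u{\left(I \right)} = 546 I - \frac{17}{2} = - \frac{17}{2} + 546 I$)
$\frac{458090}{-80043} + \frac{u{\left(462 \right)}}{W} = \frac{458090}{-80043} + \frac{- \frac{17}{2} + 546 \cdot 462}{-39257} = 458090 \left(- \frac{1}{80043}\right) + \left(- \frac{17}{2} + 252252\right) \left(- \frac{1}{39257}\right) = - \frac{458090}{80043} + \frac{504487}{2} \left(- \frac{1}{39257}\right) = - \frac{458090}{80043} - \frac{504487}{78514} = - \frac{76347131201}{6284496102}$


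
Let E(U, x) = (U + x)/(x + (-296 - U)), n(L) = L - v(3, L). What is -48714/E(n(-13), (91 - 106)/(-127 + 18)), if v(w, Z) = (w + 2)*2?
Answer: -362212947/623 ≈ -5.8140e+5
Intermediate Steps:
v(w, Z) = 4 + 2*w (v(w, Z) = (2 + w)*2 = 4 + 2*w)
n(L) = -10 + L (n(L) = L - (4 + 2*3) = L - (4 + 6) = L - 1*10 = L - 10 = -10 + L)
E(U, x) = (U + x)/(-296 + x - U)
-48714/E(n(-13), (91 - 106)/(-127 + 18)) = -48714*(-296 + (91 - 106)/(-127 + 18) - (-10 - 13))/((-10 - 13) + (91 - 106)/(-127 + 18)) = -48714*(-296 - 15/(-109) - 1*(-23))/(-23 - 15/(-109)) = -48714*(-296 - 15*(-1/109) + 23)/(-23 - 15*(-1/109)) = -48714*(-296 + 15/109 + 23)/(-23 + 15/109) = -48714/(-2492/109/(-29742/109)) = -48714/((-109/29742*(-2492/109))) = -48714/1246/14871 = -48714*14871/1246 = -362212947/623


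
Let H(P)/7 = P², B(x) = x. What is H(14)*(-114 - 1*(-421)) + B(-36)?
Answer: 421168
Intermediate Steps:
H(P) = 7*P²
H(14)*(-114 - 1*(-421)) + B(-36) = (7*14²)*(-114 - 1*(-421)) - 36 = (7*196)*(-114 + 421) - 36 = 1372*307 - 36 = 421204 - 36 = 421168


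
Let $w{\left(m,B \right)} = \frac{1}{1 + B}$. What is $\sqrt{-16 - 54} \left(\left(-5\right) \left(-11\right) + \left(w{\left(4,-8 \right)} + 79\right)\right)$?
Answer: $\frac{937 i \sqrt{70}}{7} \approx 1119.9 i$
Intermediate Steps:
$\sqrt{-16 - 54} \left(\left(-5\right) \left(-11\right) + \left(w{\left(4,-8 \right)} + 79\right)\right) = \sqrt{-16 - 54} \left(\left(-5\right) \left(-11\right) + \left(\frac{1}{1 - 8} + 79\right)\right) = \sqrt{-70} \left(55 + \left(\frac{1}{-7} + 79\right)\right) = i \sqrt{70} \left(55 + \left(- \frac{1}{7} + 79\right)\right) = i \sqrt{70} \left(55 + \frac{552}{7}\right) = i \sqrt{70} \cdot \frac{937}{7} = \frac{937 i \sqrt{70}}{7}$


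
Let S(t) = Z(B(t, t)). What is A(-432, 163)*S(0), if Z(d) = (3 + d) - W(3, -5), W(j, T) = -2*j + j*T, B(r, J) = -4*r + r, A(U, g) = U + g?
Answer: -6456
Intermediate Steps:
B(r, J) = -3*r
W(j, T) = -2*j + T*j
Z(d) = 24 + d (Z(d) = (3 + d) - 3*(-2 - 5) = (3 + d) - 3*(-7) = (3 + d) - 1*(-21) = (3 + d) + 21 = 24 + d)
S(t) = 24 - 3*t
A(-432, 163)*S(0) = (-432 + 163)*(24 - 3*0) = -269*(24 + 0) = -269*24 = -6456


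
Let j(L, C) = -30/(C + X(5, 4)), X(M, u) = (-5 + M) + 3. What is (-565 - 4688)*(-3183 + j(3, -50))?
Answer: 785696463/47 ≈ 1.6717e+7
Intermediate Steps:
X(M, u) = -2 + M
j(L, C) = -30/(3 + C) (j(L, C) = -30/(C + (-2 + 5)) = -30/(C + 3) = -30/(3 + C))
(-565 - 4688)*(-3183 + j(3, -50)) = (-565 - 4688)*(-3183 - 30/(3 - 50)) = -5253*(-3183 - 30/(-47)) = -5253*(-3183 - 30*(-1/47)) = -5253*(-3183 + 30/47) = -5253*(-149571/47) = 785696463/47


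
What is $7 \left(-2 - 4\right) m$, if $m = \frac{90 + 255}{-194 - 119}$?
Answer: $\frac{14490}{313} \approx 46.294$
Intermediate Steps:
$m = - \frac{345}{313}$ ($m = \frac{345}{-313} = 345 \left(- \frac{1}{313}\right) = - \frac{345}{313} \approx -1.1022$)
$7 \left(-2 - 4\right) m = 7 \left(-2 - 4\right) \left(- \frac{345}{313}\right) = 7 \left(-6\right) \left(- \frac{345}{313}\right) = \left(-42\right) \left(- \frac{345}{313}\right) = \frac{14490}{313}$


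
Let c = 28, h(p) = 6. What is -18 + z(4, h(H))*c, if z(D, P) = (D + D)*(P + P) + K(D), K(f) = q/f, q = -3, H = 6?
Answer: 2649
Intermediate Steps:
K(f) = -3/f
z(D, P) = -3/D + 4*D*P (z(D, P) = (D + D)*(P + P) - 3/D = (2*D)*(2*P) - 3/D = 4*D*P - 3/D = -3/D + 4*D*P)
-18 + z(4, h(H))*c = -18 + (-3/4 + 4*4*6)*28 = -18 + (-3*1/4 + 96)*28 = -18 + (-3/4 + 96)*28 = -18 + (381/4)*28 = -18 + 2667 = 2649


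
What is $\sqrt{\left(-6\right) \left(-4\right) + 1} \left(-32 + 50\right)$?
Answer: $90$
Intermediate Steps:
$\sqrt{\left(-6\right) \left(-4\right) + 1} \left(-32 + 50\right) = \sqrt{24 + 1} \cdot 18 = \sqrt{25} \cdot 18 = 5 \cdot 18 = 90$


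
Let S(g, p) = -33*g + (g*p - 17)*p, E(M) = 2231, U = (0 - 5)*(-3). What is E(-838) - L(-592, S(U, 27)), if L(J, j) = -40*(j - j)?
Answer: 2231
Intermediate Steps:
U = 15 (U = -5*(-3) = 15)
S(g, p) = -33*g + p*(-17 + g*p) (S(g, p) = -33*g + (-17 + g*p)*p = -33*g + p*(-17 + g*p))
L(J, j) = 0 (L(J, j) = -40*0 = 0)
E(-838) - L(-592, S(U, 27)) = 2231 - 1*0 = 2231 + 0 = 2231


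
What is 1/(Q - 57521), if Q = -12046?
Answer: -1/69567 ≈ -1.4375e-5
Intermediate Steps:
1/(Q - 57521) = 1/(-12046 - 57521) = 1/(-69567) = -1/69567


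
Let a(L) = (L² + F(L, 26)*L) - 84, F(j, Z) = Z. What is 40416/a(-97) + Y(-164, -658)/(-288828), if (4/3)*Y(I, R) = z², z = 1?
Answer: 15564356461/2619862512 ≈ 5.9409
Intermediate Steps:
Y(I, R) = ¾ (Y(I, R) = (¾)*1² = (¾)*1 = ¾)
a(L) = -84 + L² + 26*L (a(L) = (L² + 26*L) - 84 = -84 + L² + 26*L)
40416/a(-97) + Y(-164, -658)/(-288828) = 40416/(-84 + (-97)² + 26*(-97)) + (¾)/(-288828) = 40416/(-84 + 9409 - 2522) + (¾)*(-1/288828) = 40416/6803 - 1/385104 = 15564356461/2619862512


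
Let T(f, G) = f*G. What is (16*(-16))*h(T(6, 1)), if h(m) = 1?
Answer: -256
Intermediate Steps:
T(f, G) = G*f
(16*(-16))*h(T(6, 1)) = (16*(-16))*1 = -256*1 = -256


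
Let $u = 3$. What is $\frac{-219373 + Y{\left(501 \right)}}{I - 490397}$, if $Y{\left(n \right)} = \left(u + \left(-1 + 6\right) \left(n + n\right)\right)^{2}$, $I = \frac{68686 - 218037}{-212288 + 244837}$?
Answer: $- \frac{202705374751}{3990520326} \approx -50.797$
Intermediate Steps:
$I = - \frac{149351}{32549} \approx -4.5885$
$Y{\left(n \right)} = \left(3 + 10 n\right)^{2}$ ($Y{\left(n \right)} = \left(3 + \left(-1 + 6\right) \left(n + n\right)\right)^{2} = \left(3 + 5 \cdot 2 n\right)^{2} = \left(3 + 10 n\right)^{2}$)
$\frac{-219373 + Y{\left(501 \right)}}{I - 490397} = \frac{-219373 + \left(3 + 10 \cdot 501\right)^{2}}{- \frac{149351}{32549} - 490397} = \frac{-219373 + \left(3 + 5010\right)^{2}}{- \frac{15962081304}{32549}} = \left(-219373 + 5013^{2}\right) \left(- \frac{32549}{15962081304}\right) = \left(-219373 + 25130169\right) \left(- \frac{32549}{15962081304}\right) = 24910796 \left(- \frac{32549}{15962081304}\right) = - \frac{202705374751}{3990520326}$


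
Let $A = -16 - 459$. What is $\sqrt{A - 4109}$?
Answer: $2 i \sqrt{1146} \approx 67.705 i$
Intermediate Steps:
$A = -475$ ($A = -16 - 459 = -475$)
$\sqrt{A - 4109} = \sqrt{-475 - 4109} = \sqrt{-4584} = 2 i \sqrt{1146}$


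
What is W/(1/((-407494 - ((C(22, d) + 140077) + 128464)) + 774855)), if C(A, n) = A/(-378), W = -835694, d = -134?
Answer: -15608249316754/189 ≈ -8.2583e+10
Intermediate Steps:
C(A, n) = -A/378 (C(A, n) = A*(-1/378) = -A/378)
W/(1/((-407494 - ((C(22, d) + 140077) + 128464)) + 774855)) = -(307001383534 - 835694*((-1/378*22 + 140077) + 128464)) = -(307001383534 - 835694*((-11/189 + 140077) + 128464)) = -(307001383534 - 835694*(26474542/189 + 128464)) = -(307001383534 - 42415012171172/189) = -835694/(1/((-407494 - 50754238/189) + 774855)) = -835694/(1/(-127770604/189 + 774855)) = -835694/(1/(18676991/189)) = -835694/189/18676991 = -835694*18676991/189 = -15608249316754/189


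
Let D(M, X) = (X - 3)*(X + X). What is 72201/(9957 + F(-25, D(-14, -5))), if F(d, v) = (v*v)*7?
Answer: 72201/54757 ≈ 1.3186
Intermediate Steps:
D(M, X) = 2*X*(-3 + X) (D(M, X) = (-3 + X)*(2*X) = 2*X*(-3 + X))
F(d, v) = 7*v**2 (F(d, v) = v**2*7 = 7*v**2)
72201/(9957 + F(-25, D(-14, -5))) = 72201/(9957 + 7*(2*(-5)*(-3 - 5))**2) = 72201/(9957 + 7*(2*(-5)*(-8))**2) = 72201/(9957 + 7*80**2) = 72201/(9957 + 7*6400) = 72201/(9957 + 44800) = 72201/54757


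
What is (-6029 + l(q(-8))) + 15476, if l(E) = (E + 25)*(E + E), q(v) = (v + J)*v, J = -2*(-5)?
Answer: 9159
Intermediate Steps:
J = 10
q(v) = v*(10 + v) (q(v) = (v + 10)*v = (10 + v)*v = v*(10 + v))
l(E) = 2*E*(25 + E) (l(E) = (25 + E)*(2*E) = 2*E*(25 + E))
(-6029 + l(q(-8))) + 15476 = (-6029 + 2*(-8*(10 - 8))*(25 - 8*(10 - 8))) + 15476 = (-6029 + 2*(-8*2)*(25 - 8*2)) + 15476 = (-6029 + 2*(-16)*(25 - 16)) + 15476 = (-6029 + 2*(-16)*9) + 15476 = (-6029 - 288) + 15476 = -6317 + 15476 = 9159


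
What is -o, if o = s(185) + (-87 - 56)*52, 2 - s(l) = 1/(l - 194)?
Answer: 66905/9 ≈ 7433.9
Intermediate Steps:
s(l) = 2 - 1/(-194 + l) (s(l) = 2 - 1/(l - 194) = 2 - 1/(-194 + l))
o = -66905/9 (o = (-389 + 2*185)/(-194 + 185) + (-87 - 56)*52 = (-389 + 370)/(-9) - 143*52 = -⅑*(-19) - 7436 = 19/9 - 7436 = -66905/9 ≈ -7433.9)
-o = -1*(-66905/9) = 66905/9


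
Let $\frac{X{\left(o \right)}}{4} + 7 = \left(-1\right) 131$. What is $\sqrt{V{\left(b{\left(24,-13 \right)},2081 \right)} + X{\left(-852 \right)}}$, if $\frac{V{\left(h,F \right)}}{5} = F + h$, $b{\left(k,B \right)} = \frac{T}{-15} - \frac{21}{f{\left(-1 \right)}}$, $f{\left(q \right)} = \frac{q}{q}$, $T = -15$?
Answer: $\sqrt{9753} \approx 98.757$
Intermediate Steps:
$f{\left(q \right)} = 1$
$b{\left(k,B \right)} = -20$ ($b{\left(k,B \right)} = - \frac{15}{-15} - \frac{21}{1} = \left(-15\right) \left(- \frac{1}{15}\right) - 21 = 1 - 21 = -20$)
$V{\left(h,F \right)} = 5 F + 5 h$ ($V{\left(h,F \right)} = 5 \left(F + h\right) = 5 F + 5 h$)
$X{\left(o \right)} = -552$ ($X{\left(o \right)} = -28 + 4 \left(\left(-1\right) 131\right) = -28 + 4 \left(-131\right) = -28 - 524 = -552$)
$\sqrt{V{\left(b{\left(24,-13 \right)},2081 \right)} + X{\left(-852 \right)}} = \sqrt{\left(5 \cdot 2081 + 5 \left(-20\right)\right) - 552} = \sqrt{\left(10405 - 100\right) - 552} = \sqrt{10305 - 552} = \sqrt{9753}$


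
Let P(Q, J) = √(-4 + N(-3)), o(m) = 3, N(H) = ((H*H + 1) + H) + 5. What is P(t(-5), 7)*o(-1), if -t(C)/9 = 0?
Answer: 6*√2 ≈ 8.4853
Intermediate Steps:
N(H) = 6 + H + H² (N(H) = ((H² + 1) + H) + 5 = ((1 + H²) + H) + 5 = (1 + H + H²) + 5 = 6 + H + H²)
t(C) = 0 (t(C) = -9*0 = 0)
P(Q, J) = 2*√2 (P(Q, J) = √(-4 + (6 - 3 + (-3)²)) = √(-4 + (6 - 3 + 9)) = √(-4 + 12) = √8 = 2*√2)
P(t(-5), 7)*o(-1) = (2*√2)*3 = 6*√2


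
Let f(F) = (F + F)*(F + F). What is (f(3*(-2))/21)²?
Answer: 2304/49 ≈ 47.020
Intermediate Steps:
f(F) = 4*F² (f(F) = (2*F)*(2*F) = 4*F²)
(f(3*(-2))/21)² = ((4*(3*(-2))²)/21)² = ((4*(-6)²)*(1/21))² = ((4*36)*(1/21))² = (144*(1/21))² = (48/7)² = 2304/49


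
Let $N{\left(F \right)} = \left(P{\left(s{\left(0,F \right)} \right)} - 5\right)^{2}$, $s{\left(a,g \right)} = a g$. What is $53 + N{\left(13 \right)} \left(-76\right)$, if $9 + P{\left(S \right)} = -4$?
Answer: $-24571$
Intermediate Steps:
$P{\left(S \right)} = -13$ ($P{\left(S \right)} = -9 - 4 = -13$)
$N{\left(F \right)} = 324$ ($N{\left(F \right)} = \left(-13 - 5\right)^{2} = \left(-18\right)^{2} = 324$)
$53 + N{\left(13 \right)} \left(-76\right) = 53 + 324 \left(-76\right) = 53 - 24624 = -24571$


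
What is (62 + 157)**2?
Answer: 47961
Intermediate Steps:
(62 + 157)**2 = 219**2 = 47961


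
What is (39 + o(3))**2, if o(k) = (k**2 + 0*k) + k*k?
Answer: 3249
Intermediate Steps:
o(k) = 2*k**2 (o(k) = (k**2 + 0) + k**2 = k**2 + k**2 = 2*k**2)
(39 + o(3))**2 = (39 + 2*3**2)**2 = (39 + 2*9)**2 = (39 + 18)**2 = 57**2 = 3249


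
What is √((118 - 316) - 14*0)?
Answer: 3*I*√22 ≈ 14.071*I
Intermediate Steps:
√((118 - 316) - 14*0) = √(-198 + 0) = √(-198) = 3*I*√22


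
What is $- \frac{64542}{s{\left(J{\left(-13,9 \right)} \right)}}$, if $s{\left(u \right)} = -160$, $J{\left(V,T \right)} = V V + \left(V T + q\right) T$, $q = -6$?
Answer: $\frac{32271}{80} \approx 403.39$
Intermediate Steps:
$J{\left(V,T \right)} = V^{2} + T \left(-6 + T V\right)$ ($J{\left(V,T \right)} = V V + \left(V T - 6\right) T = V^{2} + \left(T V - 6\right) T = V^{2} + \left(-6 + T V\right) T = V^{2} + T \left(-6 + T V\right)$)
$- \frac{64542}{s{\left(J{\left(-13,9 \right)} \right)}} = - \frac{64542}{-160} = \left(-64542\right) \left(- \frac{1}{160}\right) = \frac{32271}{80}$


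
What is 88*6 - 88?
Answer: 440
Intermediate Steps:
88*6 - 88 = 528 - 88 = 440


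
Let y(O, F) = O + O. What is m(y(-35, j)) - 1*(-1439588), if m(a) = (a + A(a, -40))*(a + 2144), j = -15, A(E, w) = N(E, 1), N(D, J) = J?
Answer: 1296482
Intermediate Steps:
A(E, w) = 1
y(O, F) = 2*O
m(a) = (1 + a)*(2144 + a) (m(a) = (a + 1)*(a + 2144) = (1 + a)*(2144 + a))
m(y(-35, j)) - 1*(-1439588) = (2144 + (2*(-35))² + 2145*(2*(-35))) - 1*(-1439588) = (2144 + (-70)² + 2145*(-70)) + 1439588 = (2144 + 4900 - 150150) + 1439588 = -143106 + 1439588 = 1296482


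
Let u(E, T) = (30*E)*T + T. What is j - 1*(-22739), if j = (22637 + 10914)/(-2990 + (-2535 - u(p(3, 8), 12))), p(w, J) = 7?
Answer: 26167796/1151 ≈ 22735.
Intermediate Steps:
u(E, T) = T + 30*E*T (u(E, T) = 30*E*T + T = T + 30*E*T)
j = -4793/1151 (j = (22637 + 10914)/(-2990 + (-2535 - 12*(1 + 30*7))) = 33551/(-2990 + (-2535 - 12*(1 + 210))) = 33551/(-2990 + (-2535 - 12*211)) = 33551/(-2990 + (-2535 - 1*2532)) = 33551/(-2990 + (-2535 - 2532)) = 33551/(-2990 - 5067) = 33551/(-8057) = 33551*(-1/8057) = -4793/1151 ≈ -4.1642)
j - 1*(-22739) = -4793/1151 - 1*(-22739) = -4793/1151 + 22739 = 26167796/1151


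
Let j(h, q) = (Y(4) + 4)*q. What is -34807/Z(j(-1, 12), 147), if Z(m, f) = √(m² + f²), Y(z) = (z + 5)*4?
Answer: -34807*√28001/84003 ≈ -69.336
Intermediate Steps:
Y(z) = 20 + 4*z (Y(z) = (5 + z)*4 = 20 + 4*z)
j(h, q) = 40*q (j(h, q) = ((20 + 4*4) + 4)*q = ((20 + 16) + 4)*q = (36 + 4)*q = 40*q)
Z(m, f) = √(f² + m²)
-34807/Z(j(-1, 12), 147) = -34807/√(147² + (40*12)²) = -34807/√(21609 + 480²) = -34807/√(21609 + 230400) = -34807*√28001/84003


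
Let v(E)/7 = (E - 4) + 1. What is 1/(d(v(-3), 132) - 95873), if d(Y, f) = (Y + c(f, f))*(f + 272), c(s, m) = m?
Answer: -1/59513 ≈ -1.6803e-5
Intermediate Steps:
v(E) = -21 + 7*E (v(E) = 7*((E - 4) + 1) = 7*((-4 + E) + 1) = 7*(-3 + E) = -21 + 7*E)
d(Y, f) = (272 + f)*(Y + f) (d(Y, f) = (Y + f)*(f + 272) = (Y + f)*(272 + f) = (272 + f)*(Y + f))
1/(d(v(-3), 132) - 95873) = 1/((132² + 272*(-21 + 7*(-3)) + 272*132 + (-21 + 7*(-3))*132) - 95873) = 1/((17424 + 272*(-21 - 21) + 35904 + (-21 - 21)*132) - 95873) = 1/((17424 + 272*(-42) + 35904 - 42*132) - 95873) = 1/((17424 - 11424 + 35904 - 5544) - 95873) = 1/(36360 - 95873) = 1/(-59513) = -1/59513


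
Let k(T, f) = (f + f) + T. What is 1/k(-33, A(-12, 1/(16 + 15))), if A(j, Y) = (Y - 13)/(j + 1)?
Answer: -341/10449 ≈ -0.032635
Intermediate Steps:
A(j, Y) = (-13 + Y)/(1 + j)
k(T, f) = T + 2*f (k(T, f) = 2*f + T = T + 2*f)
1/k(-33, A(-12, 1/(16 + 15))) = 1/(-33 + 2*((-13 + 1/(16 + 15))/(1 - 12))) = 1/(-33 + 2*((-13 + 1/31)/(-11))) = 1/(-33 + 2*(-(-13 + 1/31)/11)) = 1/(-33 + 2*(-1/11*(-402/31))) = 1/(-33 + 2*(402/341)) = 1/(-33 + 804/341) = 1/(-10449/341) = -341/10449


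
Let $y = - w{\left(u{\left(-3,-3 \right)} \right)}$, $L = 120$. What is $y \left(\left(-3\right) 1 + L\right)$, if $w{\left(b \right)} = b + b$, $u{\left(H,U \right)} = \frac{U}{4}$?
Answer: $\frac{351}{2} \approx 175.5$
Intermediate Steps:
$u{\left(H,U \right)} = \frac{U}{4}$ ($u{\left(H,U \right)} = U \frac{1}{4} = \frac{U}{4}$)
$w{\left(b \right)} = 2 b$
$y = \frac{3}{2}$ ($y = - 2 \cdot \frac{1}{4} \left(-3\right) = - \frac{2 \left(-3\right)}{4} = \left(-1\right) \left(- \frac{3}{2}\right) = \frac{3}{2} \approx 1.5$)
$y \left(\left(-3\right) 1 + L\right) = \frac{3 \left(\left(-3\right) 1 + 120\right)}{2} = \frac{3 \left(-3 + 120\right)}{2} = \frac{3}{2} \cdot 117 = \frac{351}{2}$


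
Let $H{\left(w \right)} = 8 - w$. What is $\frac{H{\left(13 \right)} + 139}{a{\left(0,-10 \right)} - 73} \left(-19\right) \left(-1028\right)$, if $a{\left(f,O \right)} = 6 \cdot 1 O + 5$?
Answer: $- \frac{327161}{16} \approx -20448.0$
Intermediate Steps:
$a{\left(f,O \right)} = 5 + 6 O$ ($a{\left(f,O \right)} = 6 O + 5 = 5 + 6 O$)
$\frac{H{\left(13 \right)} + 139}{a{\left(0,-10 \right)} - 73} \left(-19\right) \left(-1028\right) = \frac{\left(8 - 13\right) + 139}{\left(5 + 6 \left(-10\right)\right) - 73} \left(-19\right) \left(-1028\right) = \frac{\left(8 - 13\right) + 139}{\left(5 - 60\right) - 73} \left(-19\right) \left(-1028\right) = \frac{-5 + 139}{-55 - 73} \left(-19\right) \left(-1028\right) = \frac{134}{-128} \left(-19\right) \left(-1028\right) = 134 \left(- \frac{1}{128}\right) \left(-19\right) \left(-1028\right) = \left(- \frac{67}{64}\right) \left(-19\right) \left(-1028\right) = \frac{1273}{64} \left(-1028\right) = - \frac{327161}{16}$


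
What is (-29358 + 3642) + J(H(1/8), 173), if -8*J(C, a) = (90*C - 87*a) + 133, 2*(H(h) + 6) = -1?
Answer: -190225/8 ≈ -23778.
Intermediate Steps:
H(h) = -13/2 (H(h) = -6 + (½)*(-1) = -6 - ½ = -13/2)
J(C, a) = -133/8 - 45*C/4 + 87*a/8 (J(C, a) = -((90*C - 87*a) + 133)/8 = -((-87*a + 90*C) + 133)/8 = -(133 - 87*a + 90*C)/8 = -133/8 - 45*C/4 + 87*a/8)
(-29358 + 3642) + J(H(1/8), 173) = (-29358 + 3642) + (-133/8 - 45/4*(-13/2) + (87/8)*173) = -25716 + (-133/8 + 585/8 + 15051/8) = -25716 + 15503/8 = -190225/8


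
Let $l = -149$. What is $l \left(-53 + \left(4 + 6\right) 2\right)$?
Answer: $4917$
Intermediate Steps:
$l \left(-53 + \left(4 + 6\right) 2\right) = - 149 \left(-53 + \left(4 + 6\right) 2\right) = - 149 \left(-53 + 10 \cdot 2\right) = - 149 \left(-53 + 20\right) = \left(-149\right) \left(-33\right) = 4917$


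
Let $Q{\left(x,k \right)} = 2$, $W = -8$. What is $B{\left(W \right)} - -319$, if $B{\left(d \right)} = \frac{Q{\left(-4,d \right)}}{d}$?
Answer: $\frac{1275}{4} \approx 318.75$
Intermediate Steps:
$B{\left(d \right)} = \frac{2}{d}$
$B{\left(W \right)} - -319 = \frac{2}{-8} - -319 = 2 \left(- \frac{1}{8}\right) + 319 = - \frac{1}{4} + 319 = \frac{1275}{4}$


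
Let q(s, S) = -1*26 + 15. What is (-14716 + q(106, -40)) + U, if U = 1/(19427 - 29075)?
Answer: -142086097/9648 ≈ -14727.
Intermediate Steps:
q(s, S) = -11 (q(s, S) = -26 + 15 = -11)
U = -1/9648 (U = 1/(-9648) = -1/9648 ≈ -0.00010365)
(-14716 + q(106, -40)) + U = (-14716 - 11) - 1/9648 = -14727 - 1/9648 = -142086097/9648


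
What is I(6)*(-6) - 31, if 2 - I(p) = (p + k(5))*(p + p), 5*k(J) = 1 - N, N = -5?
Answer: 2377/5 ≈ 475.40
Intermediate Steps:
k(J) = 6/5 (k(J) = (1 - 1*(-5))/5 = (1 + 5)/5 = (⅕)*6 = 6/5)
I(p) = 2 - 2*p*(6/5 + p) (I(p) = 2 - (p + 6/5)*(p + p) = 2 - (6/5 + p)*2*p = 2 - 2*p*(6/5 + p))
I(6)*(-6) - 31 = (2 - 2*6² - 12/5*6)*(-6) - 31 = (2 - 2*36 - 72/5)*(-6) - 31 = (2 - 72 - 72/5)*(-6) - 31 = -422/5*(-6) - 31 = 2532/5 - 31 = 2377/5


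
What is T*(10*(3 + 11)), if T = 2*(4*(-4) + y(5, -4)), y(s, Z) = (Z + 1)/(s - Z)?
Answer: -13720/3 ≈ -4573.3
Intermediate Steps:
y(s, Z) = (1 + Z)/(s - Z)
T = -98/3 (T = 2*(4*(-4) + (1 - 4)/(5 - 1*(-4))) = 2*(-16 - 3/(5 + 4)) = 2*(-16 - 3/9) = 2*(-16 + (⅑)*(-3)) = 2*(-16 - ⅓) = 2*(-49/3) = -98/3 ≈ -32.667)
T*(10*(3 + 11)) = -980*(3 + 11)/3 = -980*14/3 = -98/3*140 = -13720/3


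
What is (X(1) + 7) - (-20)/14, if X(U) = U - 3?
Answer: 45/7 ≈ 6.4286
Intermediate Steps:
X(U) = -3 + U
(X(1) + 7) - (-20)/14 = ((-3 + 1) + 7) - (-20)/14 = (-2 + 7) - (-20)/14 = 5 - 10*(-1/7) = 5 + 10/7 = 45/7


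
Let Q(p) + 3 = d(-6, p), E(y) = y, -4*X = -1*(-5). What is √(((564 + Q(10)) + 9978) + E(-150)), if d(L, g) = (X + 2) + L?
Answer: 3*√4615/2 ≈ 101.90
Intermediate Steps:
X = -5/4 (X = -(-1)*(-5)/4 = -¼*5 = -5/4 ≈ -1.2500)
d(L, g) = ¾ + L (d(L, g) = (-5/4 + 2) + L = ¾ + L)
Q(p) = -33/4 (Q(p) = -3 + (¾ - 6) = -3 - 21/4 = -33/4)
√(((564 + Q(10)) + 9978) + E(-150)) = √(((564 - 33/4) + 9978) - 150) = √((2223/4 + 9978) - 150) = √(42135/4 - 150) = √(41535/4) = 3*√4615/2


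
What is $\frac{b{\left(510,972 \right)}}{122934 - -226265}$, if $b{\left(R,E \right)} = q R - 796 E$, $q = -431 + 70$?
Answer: $- \frac{957822}{349199} \approx -2.7429$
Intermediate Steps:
$q = -361$
$b{\left(R,E \right)} = - 796 E - 361 R$ ($b{\left(R,E \right)} = - 361 R - 796 E = - 796 E - 361 R$)
$\frac{b{\left(510,972 \right)}}{122934 - -226265} = \frac{\left(-796\right) 972 - 184110}{122934 - -226265} = \frac{-773712 - 184110}{122934 + 226265} = - \frac{957822}{349199}$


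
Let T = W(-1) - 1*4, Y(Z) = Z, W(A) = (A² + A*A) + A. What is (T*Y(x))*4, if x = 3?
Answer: -36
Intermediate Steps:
W(A) = A + 2*A² (W(A) = (A² + A²) + A = 2*A² + A = A + 2*A²)
T = -3 (T = -(1 + 2*(-1)) - 1*4 = -(1 - 2) - 4 = -1*(-1) - 4 = 1 - 4 = -3)
(T*Y(x))*4 = -3*3*4 = -9*4 = -36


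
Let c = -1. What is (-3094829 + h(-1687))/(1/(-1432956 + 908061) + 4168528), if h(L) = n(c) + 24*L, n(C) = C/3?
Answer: -1645712391680/2188039504559 ≈ -0.75214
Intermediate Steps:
n(C) = C/3 (n(C) = C*(⅓) = C/3)
h(L) = -⅓ + 24*L (h(L) = (⅓)*(-1) + 24*L = -⅓ + 24*L)
(-3094829 + h(-1687))/(1/(-1432956 + 908061) + 4168528) = (-3094829 + (-⅓ + 24*(-1687)))/(1/(-1432956 + 908061) + 4168528) = (-3094829 + (-⅓ - 40488))/(1/(-524895) + 4168528) = (-3094829 - 121465/3)/(-1/524895 + 4168528) = -9405952/(3*2188039504559/524895) = -9405952/3*524895/2188039504559 = -1645712391680/2188039504559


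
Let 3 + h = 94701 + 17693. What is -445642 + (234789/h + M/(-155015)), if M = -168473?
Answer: -7764049214994552/17422290865 ≈ -4.4564e+5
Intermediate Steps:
h = 112391 (h = -3 + (94701 + 17693) = -3 + 112394 = 112391)
-445642 + (234789/h + M/(-155015)) = -445642 + (234789/112391 - 168473/(-155015)) = -445642 + (234789*(1/112391) - 168473*(-1/155015)) = -445642 + (234789/112391 + 168473/155015) = -445642 + 55330665778/17422290865 = -7764049214994552/17422290865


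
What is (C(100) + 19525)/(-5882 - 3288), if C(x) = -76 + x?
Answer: -19549/9170 ≈ -2.1318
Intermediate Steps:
(C(100) + 19525)/(-5882 - 3288) = ((-76 + 100) + 19525)/(-5882 - 3288) = (24 + 19525)/(-9170) = 19549*(-1/9170) = -19549/9170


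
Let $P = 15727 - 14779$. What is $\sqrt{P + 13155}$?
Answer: $3 \sqrt{1567} \approx 118.76$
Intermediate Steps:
$P = 948$
$\sqrt{P + 13155} = \sqrt{948 + 13155} = \sqrt{14103} = 3 \sqrt{1567}$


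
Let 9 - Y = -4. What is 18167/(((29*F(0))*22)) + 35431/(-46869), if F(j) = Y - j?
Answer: 557604409/388731486 ≈ 1.4344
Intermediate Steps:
Y = 13 (Y = 9 - 1*(-4) = 9 + 4 = 13)
F(j) = 13 - j
18167/(((29*F(0))*22)) + 35431/(-46869) = 18167/(((29*(13 - 1*0))*22)) + 35431/(-46869) = 18167/(((29*(13 + 0))*22)) + 35431*(-1/46869) = 18167/(((29*13)*22)) - 35431/46869 = 18167/((377*22)) - 35431/46869 = 18167/8294 - 35431/46869 = 557604409/388731486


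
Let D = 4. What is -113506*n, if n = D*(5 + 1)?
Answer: -2724144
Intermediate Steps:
n = 24 (n = 4*(5 + 1) = 4*6 = 24)
-113506*n = -113506*24 = -2724144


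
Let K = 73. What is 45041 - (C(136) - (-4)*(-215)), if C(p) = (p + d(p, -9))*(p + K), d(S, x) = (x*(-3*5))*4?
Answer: -95383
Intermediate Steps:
d(S, x) = -60*x (d(S, x) = (x*(-15))*4 = -15*x*4 = -60*x)
C(p) = (73 + p)*(540 + p) (C(p) = (p - 60*(-9))*(p + 73) = (p + 540)*(73 + p) = (540 + p)*(73 + p) = (73 + p)*(540 + p))
45041 - (C(136) - (-4)*(-215)) = 45041 - ((39420 + 136² + 613*136) - (-4)*(-215)) = 45041 - ((39420 + 18496 + 83368) - 1*860) = 45041 - (141284 - 860) = 45041 - 1*140424 = 45041 - 140424 = -95383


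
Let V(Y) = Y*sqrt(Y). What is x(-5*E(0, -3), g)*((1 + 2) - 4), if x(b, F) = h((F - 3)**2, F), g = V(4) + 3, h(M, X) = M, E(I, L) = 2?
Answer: -64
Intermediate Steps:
V(Y) = Y**(3/2)
g = 11 (g = 4**(3/2) + 3 = 8 + 3 = 11)
x(b, F) = (-3 + F)**2 (x(b, F) = (F - 3)**2 = (-3 + F)**2)
x(-5*E(0, -3), g)*((1 + 2) - 4) = (-3 + 11)**2*((1 + 2) - 4) = 8**2*(3 - 4) = 64*(-1) = -64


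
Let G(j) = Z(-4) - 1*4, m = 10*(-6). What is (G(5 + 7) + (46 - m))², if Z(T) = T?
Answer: 9604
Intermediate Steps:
m = -60
G(j) = -8 (G(j) = -4 - 1*4 = -4 - 4 = -8)
(G(5 + 7) + (46 - m))² = (-8 + (46 - 1*(-60)))² = (-8 + (46 + 60))² = (-8 + 106)² = 98² = 9604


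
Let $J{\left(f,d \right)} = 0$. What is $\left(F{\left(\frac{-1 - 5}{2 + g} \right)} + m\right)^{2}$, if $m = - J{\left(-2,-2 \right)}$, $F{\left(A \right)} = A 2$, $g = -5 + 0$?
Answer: $16$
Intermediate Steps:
$g = -5$
$F{\left(A \right)} = 2 A$
$m = 0$ ($m = \left(-1\right) 0 = 0$)
$\left(F{\left(\frac{-1 - 5}{2 + g} \right)} + m\right)^{2} = \left(2 \frac{-1 - 5}{2 - 5} + 0\right)^{2} = \left(2 \left(- \frac{6}{-3}\right) + 0\right)^{2} = \left(2 \left(\left(-6\right) \left(- \frac{1}{3}\right)\right) + 0\right)^{2} = \left(2 \cdot 2 + 0\right)^{2} = \left(4 + 0\right)^{2} = 4^{2} = 16$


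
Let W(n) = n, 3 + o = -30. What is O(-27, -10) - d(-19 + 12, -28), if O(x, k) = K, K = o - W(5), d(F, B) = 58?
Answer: -96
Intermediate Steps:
o = -33 (o = -3 - 30 = -33)
K = -38 (K = -33 - 1*5 = -33 - 5 = -38)
O(x, k) = -38
O(-27, -10) - d(-19 + 12, -28) = -38 - 1*58 = -38 - 58 = -96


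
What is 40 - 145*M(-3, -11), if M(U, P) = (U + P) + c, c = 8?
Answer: 910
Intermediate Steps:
M(U, P) = 8 + P + U (M(U, P) = (U + P) + 8 = (P + U) + 8 = 8 + P + U)
40 - 145*M(-3, -11) = 40 - 145*(8 - 11 - 3) = 40 - 145*(-6) = 40 + 870 = 910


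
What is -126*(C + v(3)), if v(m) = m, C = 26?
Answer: -3654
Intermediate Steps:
-126*(C + v(3)) = -126*(26 + 3) = -126*29 = -3654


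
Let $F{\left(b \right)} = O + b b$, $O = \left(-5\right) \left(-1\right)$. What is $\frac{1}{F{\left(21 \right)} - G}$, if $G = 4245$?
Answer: $- \frac{1}{3799} \approx -0.00026323$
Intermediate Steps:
$O = 5$
$F{\left(b \right)} = 5 + b^{2}$ ($F{\left(b \right)} = 5 + b b = 5 + b^{2}$)
$\frac{1}{F{\left(21 \right)} - G} = \frac{1}{\left(5 + 21^{2}\right) - 4245} = \frac{1}{\left(5 + 441\right) - 4245} = \frac{1}{446 - 4245} = \frac{1}{-3799} = - \frac{1}{3799}$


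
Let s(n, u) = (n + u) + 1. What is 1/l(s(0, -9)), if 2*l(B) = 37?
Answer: 2/37 ≈ 0.054054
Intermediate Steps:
s(n, u) = 1 + n + u
l(B) = 37/2 (l(B) = (1/2)*37 = 37/2)
1/l(s(0, -9)) = 1/(37/2) = 2/37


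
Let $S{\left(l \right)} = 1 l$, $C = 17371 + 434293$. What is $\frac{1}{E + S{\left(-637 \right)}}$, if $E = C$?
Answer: $\frac{1}{451027} \approx 2.2172 \cdot 10^{-6}$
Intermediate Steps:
$C = 451664$
$S{\left(l \right)} = l$
$E = 451664$
$\frac{1}{E + S{\left(-637 \right)}} = \frac{1}{451664 - 637} = \frac{1}{451027}$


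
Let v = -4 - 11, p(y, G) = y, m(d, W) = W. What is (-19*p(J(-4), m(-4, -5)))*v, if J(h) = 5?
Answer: 1425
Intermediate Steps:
v = -15
(-19*p(J(-4), m(-4, -5)))*v = -19*5*(-15) = -95*(-15) = 1425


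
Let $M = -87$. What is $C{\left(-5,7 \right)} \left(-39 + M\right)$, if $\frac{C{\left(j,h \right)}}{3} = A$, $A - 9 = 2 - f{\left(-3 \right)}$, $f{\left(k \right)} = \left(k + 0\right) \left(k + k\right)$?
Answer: $2646$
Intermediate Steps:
$f{\left(k \right)} = 2 k^{2}$ ($f{\left(k \right)} = k 2 k = 2 k^{2}$)
$A = -7$ ($A = 9 + \left(2 - 2 \left(-3\right)^{2}\right) = 9 + \left(2 - 2 \cdot 9\right) = 9 + \left(2 - 18\right) = 9 - 16 = -7$)
$C{\left(j,h \right)} = -21$ ($C{\left(j,h \right)} = 3 \left(-7\right) = -21$)
$C{\left(-5,7 \right)} \left(-39 + M\right) = - 21 \left(-39 - 87\right) = \left(-21\right) \left(-126\right) = 2646$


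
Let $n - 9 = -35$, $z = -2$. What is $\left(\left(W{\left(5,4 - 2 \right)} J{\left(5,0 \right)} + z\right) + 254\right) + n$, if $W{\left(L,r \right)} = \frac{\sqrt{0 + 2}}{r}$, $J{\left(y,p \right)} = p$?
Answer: $226$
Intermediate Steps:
$n = -26$ ($n = 9 - 35 = -26$)
$W{\left(L,r \right)} = \frac{\sqrt{2}}{r}$
$\left(\left(W{\left(5,4 - 2 \right)} J{\left(5,0 \right)} + z\right) + 254\right) + n = \left(\left(\frac{\sqrt{2}}{4 - 2} \cdot 0 - 2\right) + 254\right) - 26 = \left(\left(\frac{\sqrt{2}}{2} \cdot 0 - 2\right) + 254\right) - 26 = \left(\left(0 - 2\right) + 254\right) - 26 = \left(-2 + 254\right) - 26 = 252 - 26 = 226$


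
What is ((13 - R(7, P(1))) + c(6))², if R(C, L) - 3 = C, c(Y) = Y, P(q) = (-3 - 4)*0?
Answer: 81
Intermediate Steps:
P(q) = 0 (P(q) = -7*0 = 0)
R(C, L) = 3 + C
((13 - R(7, P(1))) + c(6))² = ((13 - (3 + 7)) + 6)² = ((13 - 1*10) + 6)² = ((13 - 10) + 6)² = (3 + 6)² = 9² = 81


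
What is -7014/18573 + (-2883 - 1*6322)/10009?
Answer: -80389197/61965719 ≈ -1.2973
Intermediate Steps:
-7014/18573 + (-2883 - 1*6322)/10009 = -7014*1/18573 + (-2883 - 6322)*(1/10009) = -2338/6191 - 9205*1/10009 = -2338/6191 - 9205/10009 = -80389197/61965719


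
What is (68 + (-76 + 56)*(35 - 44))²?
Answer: 61504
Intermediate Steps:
(68 + (-76 + 56)*(35 - 44))² = (68 - 20*(-9))² = (68 + 180)² = 248² = 61504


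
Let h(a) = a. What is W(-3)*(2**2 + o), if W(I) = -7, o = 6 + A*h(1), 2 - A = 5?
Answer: -49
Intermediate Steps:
A = -3 (A = 2 - 1*5 = 2 - 5 = -3)
o = 3 (o = 6 - 3*1 = 6 - 3 = 3)
W(-3)*(2**2 + o) = -7*(2**2 + 3) = -7*(4 + 3) = -7*7 = -49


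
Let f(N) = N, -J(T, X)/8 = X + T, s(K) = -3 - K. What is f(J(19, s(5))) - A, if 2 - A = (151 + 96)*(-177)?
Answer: -43809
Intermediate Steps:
J(T, X) = -8*T - 8*X (J(T, X) = -8*(X + T) = -8*(T + X) = -8*T - 8*X)
A = 43721 (A = 2 - (151 + 96)*(-177) = 2 - 247*(-177) = 2 - 1*(-43719) = 2 + 43719 = 43721)
f(J(19, s(5))) - A = (-8*19 - 8*(-3 - 1*5)) - 1*43721 = (-152 - 8*(-3 - 5)) - 43721 = (-152 - 8*(-8)) - 43721 = (-152 + 64) - 43721 = -88 - 43721 = -43809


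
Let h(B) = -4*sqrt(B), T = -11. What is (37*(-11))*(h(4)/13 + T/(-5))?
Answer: -41921/65 ≈ -644.94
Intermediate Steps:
(37*(-11))*(h(4)/13 + T/(-5)) = (37*(-11))*(-4*sqrt(4)/13 - 11/(-5)) = -407*(-4*2*(1/13) - 11*(-1/5)) = -407*(-8*1/13 + 11/5) = -407*(-8/13 + 11/5) = -407*103/65 = -41921/65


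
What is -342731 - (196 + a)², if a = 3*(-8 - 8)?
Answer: -364635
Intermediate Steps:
a = -48 (a = 3*(-16) = -48)
-342731 - (196 + a)² = -342731 - (196 - 48)² = -342731 - 1*148² = -342731 - 1*21904 = -342731 - 21904 = -364635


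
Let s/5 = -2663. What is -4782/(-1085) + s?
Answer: -14441993/1085 ≈ -13311.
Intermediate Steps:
s = -13315 (s = 5*(-2663) = -13315)
-4782/(-1085) + s = -4782/(-1085) - 13315 = -4782*(-1/1085) - 13315 = 4782/1085 - 13315 = -14441993/1085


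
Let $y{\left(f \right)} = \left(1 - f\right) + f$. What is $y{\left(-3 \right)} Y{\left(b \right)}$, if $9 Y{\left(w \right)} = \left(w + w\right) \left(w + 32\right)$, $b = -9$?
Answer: $-46$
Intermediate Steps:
$y{\left(f \right)} = 1$
$Y{\left(w \right)} = \frac{2 w \left(32 + w\right)}{9}$ ($Y{\left(w \right)} = \frac{\left(w + w\right) \left(w + 32\right)}{9} = \frac{2 w \left(32 + w\right)}{9}$)
$y{\left(-3 \right)} Y{\left(b \right)} = 1 \cdot \frac{2}{9} \left(-9\right) \left(32 - 9\right) = 1 \cdot \frac{2}{9} \left(-9\right) 23 = 1 \left(-46\right) = -46$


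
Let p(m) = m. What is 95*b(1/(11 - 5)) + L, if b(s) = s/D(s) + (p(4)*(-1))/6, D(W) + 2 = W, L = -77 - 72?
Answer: -7292/33 ≈ -220.97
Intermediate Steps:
L = -149
D(W) = -2 + W
b(s) = -⅔ + s/(-2 + s) (b(s) = s/(-2 + s) + (4*(-1))/6 = s/(-2 + s) - 4*⅙ = s/(-2 + s) - ⅔ = -⅔ + s/(-2 + s))
95*b(1/(11 - 5)) + L = 95*((4 + 1/(11 - 5))/(3*(-2 + 1/(11 - 5)))) - 149 = 95*((4 + 1/6)/(3*(-2 + 1/6))) - 149 = 95*((4 + ⅙)/(3*(-2 + ⅙))) - 149 = 95*((⅓)*(25/6)/(-11/6)) - 149 = 95*((⅓)*(-6/11)*(25/6)) - 149 = 95*(-25/33) - 149 = -2375/33 - 149 = -7292/33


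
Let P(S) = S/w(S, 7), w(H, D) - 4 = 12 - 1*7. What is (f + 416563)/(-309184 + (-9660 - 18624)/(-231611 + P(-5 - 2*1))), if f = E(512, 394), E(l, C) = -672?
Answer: -433463642423/322247824274 ≈ -1.3451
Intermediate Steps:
f = -672
w(H, D) = 9 (w(H, D) = 4 + (12 - 1*7) = 4 + (12 - 7) = 4 + 5 = 9)
P(S) = S/9
(f + 416563)/(-309184 + (-9660 - 18624)/(-231611 + P(-5 - 2*1))) = (-672 + 416563)/(-309184 + (-9660 - 18624)/(-231611 + (-5 - 2*1)/9)) = 415891/(-309184 - 28284/(-231611 + (-5 - 2)/9)) = 415891/(-309184 - 28284/(-231611 + (⅑)*(-7))) = 415891/(-309184 - 28284/(-231611 - 7/9)) = 415891/(-309184 - 28284/(-2084506/9)) = 415891/(-309184 - 28284*(-9/2084506)) = 415891/(-309184 + 127278/1042253) = 415891/(-322247824274/1042253) = 415891*(-1042253/322247824274) = -433463642423/322247824274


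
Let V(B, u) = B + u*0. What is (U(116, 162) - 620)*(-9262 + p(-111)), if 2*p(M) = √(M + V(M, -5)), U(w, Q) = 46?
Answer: 5316388 - 287*I*√222 ≈ 5.3164e+6 - 4276.2*I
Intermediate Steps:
V(B, u) = B (V(B, u) = B + 0 = B)
p(M) = √2*√M/2 (p(M) = √(M + M)/2 = √(2*M)/2 = (√2*√M)/2 = √2*√M/2)
(U(116, 162) - 620)*(-9262 + p(-111)) = (46 - 620)*(-9262 + √2*√(-111)/2) = -574*(-9262 + √2*(I*√111)/2) = -574*(-9262 + I*√222/2) = 5316388 - 287*I*√222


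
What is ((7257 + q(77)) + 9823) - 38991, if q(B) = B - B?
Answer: -21911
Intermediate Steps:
q(B) = 0
((7257 + q(77)) + 9823) - 38991 = ((7257 + 0) + 9823) - 38991 = (7257 + 9823) - 38991 = 17080 - 38991 = -21911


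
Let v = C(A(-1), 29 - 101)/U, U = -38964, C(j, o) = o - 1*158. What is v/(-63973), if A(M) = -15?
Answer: -115/1246321986 ≈ -9.2272e-8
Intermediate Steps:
C(j, o) = -158 + o (C(j, o) = o - 158 = -158 + o)
v = 115/19482 (v = (-158 + (29 - 101))/(-38964) = (-158 - 72)*(-1/38964) = -230*(-1/38964) = 115/19482 ≈ 0.0059029)
v/(-63973) = (115/19482)/(-63973) = (115/19482)*(-1/63973) = -115/1246321986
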